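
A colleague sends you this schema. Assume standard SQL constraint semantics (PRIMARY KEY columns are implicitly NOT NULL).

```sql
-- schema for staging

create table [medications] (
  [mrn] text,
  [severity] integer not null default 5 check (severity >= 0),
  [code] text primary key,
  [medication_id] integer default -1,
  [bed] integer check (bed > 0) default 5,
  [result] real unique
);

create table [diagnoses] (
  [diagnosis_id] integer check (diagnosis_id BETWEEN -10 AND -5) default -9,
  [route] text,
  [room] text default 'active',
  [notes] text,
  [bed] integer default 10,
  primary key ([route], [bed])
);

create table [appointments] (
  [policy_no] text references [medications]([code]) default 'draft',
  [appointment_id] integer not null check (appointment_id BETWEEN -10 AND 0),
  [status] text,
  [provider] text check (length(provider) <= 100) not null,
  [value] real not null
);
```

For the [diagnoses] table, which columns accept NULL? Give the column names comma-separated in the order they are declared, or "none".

- diagnosis_id: CHECK does not forbid NULL (a CHECK constraint passes when its expression is NULL) → nullable.
- route: part of the PRIMARY KEY, which implies NOT NULL → not nullable.
- room: DEFAULT only fills an omitted column; an explicit NULL is still allowed → nullable.
- notes: no NOT NULL constraint applies → nullable.
- bed: part of the PRIMARY KEY, which implies NOT NULL → not nullable.

diagnosis_id, room, notes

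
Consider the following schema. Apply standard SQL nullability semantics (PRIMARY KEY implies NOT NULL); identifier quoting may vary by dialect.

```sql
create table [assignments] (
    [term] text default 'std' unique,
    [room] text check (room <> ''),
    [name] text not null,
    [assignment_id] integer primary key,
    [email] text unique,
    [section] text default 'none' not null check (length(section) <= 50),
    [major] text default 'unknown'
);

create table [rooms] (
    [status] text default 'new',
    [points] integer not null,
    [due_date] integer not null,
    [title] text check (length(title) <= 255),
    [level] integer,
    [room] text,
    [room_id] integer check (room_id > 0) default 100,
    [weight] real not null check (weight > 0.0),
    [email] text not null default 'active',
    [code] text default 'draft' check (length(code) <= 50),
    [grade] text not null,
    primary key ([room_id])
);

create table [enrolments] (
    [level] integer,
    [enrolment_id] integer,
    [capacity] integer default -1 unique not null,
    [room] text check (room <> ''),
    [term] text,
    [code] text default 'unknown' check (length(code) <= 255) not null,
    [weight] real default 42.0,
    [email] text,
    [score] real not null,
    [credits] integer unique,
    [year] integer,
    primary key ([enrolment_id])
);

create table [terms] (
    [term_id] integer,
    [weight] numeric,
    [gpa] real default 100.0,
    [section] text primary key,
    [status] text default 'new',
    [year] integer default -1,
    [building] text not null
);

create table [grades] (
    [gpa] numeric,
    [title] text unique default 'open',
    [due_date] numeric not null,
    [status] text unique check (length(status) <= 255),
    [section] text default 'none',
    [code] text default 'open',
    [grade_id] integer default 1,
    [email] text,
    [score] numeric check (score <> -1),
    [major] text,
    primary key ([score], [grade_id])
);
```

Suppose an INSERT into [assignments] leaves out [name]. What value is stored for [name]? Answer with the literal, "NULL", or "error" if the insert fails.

error

name has no DEFAULT clause.
Omitting it would insert NULL, but it is declared NOT NULL, so the INSERT fails.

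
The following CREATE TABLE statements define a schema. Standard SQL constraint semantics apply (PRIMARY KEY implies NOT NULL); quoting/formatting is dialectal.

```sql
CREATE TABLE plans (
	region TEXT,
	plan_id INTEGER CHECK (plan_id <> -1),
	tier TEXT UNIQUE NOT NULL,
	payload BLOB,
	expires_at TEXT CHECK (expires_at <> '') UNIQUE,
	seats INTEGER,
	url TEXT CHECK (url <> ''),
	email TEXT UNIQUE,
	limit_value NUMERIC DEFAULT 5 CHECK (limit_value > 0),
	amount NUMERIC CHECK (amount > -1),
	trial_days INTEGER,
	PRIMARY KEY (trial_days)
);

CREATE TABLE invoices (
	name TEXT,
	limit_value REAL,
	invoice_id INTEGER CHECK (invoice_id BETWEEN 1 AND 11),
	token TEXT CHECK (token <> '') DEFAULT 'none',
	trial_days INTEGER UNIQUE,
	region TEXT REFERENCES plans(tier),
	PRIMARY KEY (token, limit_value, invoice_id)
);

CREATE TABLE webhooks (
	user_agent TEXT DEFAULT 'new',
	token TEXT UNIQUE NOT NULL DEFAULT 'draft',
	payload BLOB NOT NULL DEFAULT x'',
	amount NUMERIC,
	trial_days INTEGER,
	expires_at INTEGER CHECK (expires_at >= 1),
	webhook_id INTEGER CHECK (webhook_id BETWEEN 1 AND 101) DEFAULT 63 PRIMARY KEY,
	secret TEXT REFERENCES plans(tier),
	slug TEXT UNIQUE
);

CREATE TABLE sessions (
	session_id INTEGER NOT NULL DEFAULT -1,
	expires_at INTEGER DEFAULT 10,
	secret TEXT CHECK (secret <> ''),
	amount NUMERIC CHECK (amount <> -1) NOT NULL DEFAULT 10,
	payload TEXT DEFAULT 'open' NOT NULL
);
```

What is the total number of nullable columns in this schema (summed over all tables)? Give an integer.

20

plans: 9 nullable (region, plan_id, payload, expires_at, seats, url, email, limit_value, amount — PK (trial_days) and explicit NOT NULL columns excluded).
invoices: 3 nullable (name, trial_days, region — PK (token, limit_value, invoice_id) and explicit NOT NULL columns excluded).
webhooks: 6 nullable (user_agent, amount, trial_days, expires_at, secret, slug — PK (webhook_id) and explicit NOT NULL columns excluded).
sessions: 2 nullable (expires_at, secret — PK none and explicit NOT NULL columns excluded).
Total: 9 + 3 + 6 + 2 = 20.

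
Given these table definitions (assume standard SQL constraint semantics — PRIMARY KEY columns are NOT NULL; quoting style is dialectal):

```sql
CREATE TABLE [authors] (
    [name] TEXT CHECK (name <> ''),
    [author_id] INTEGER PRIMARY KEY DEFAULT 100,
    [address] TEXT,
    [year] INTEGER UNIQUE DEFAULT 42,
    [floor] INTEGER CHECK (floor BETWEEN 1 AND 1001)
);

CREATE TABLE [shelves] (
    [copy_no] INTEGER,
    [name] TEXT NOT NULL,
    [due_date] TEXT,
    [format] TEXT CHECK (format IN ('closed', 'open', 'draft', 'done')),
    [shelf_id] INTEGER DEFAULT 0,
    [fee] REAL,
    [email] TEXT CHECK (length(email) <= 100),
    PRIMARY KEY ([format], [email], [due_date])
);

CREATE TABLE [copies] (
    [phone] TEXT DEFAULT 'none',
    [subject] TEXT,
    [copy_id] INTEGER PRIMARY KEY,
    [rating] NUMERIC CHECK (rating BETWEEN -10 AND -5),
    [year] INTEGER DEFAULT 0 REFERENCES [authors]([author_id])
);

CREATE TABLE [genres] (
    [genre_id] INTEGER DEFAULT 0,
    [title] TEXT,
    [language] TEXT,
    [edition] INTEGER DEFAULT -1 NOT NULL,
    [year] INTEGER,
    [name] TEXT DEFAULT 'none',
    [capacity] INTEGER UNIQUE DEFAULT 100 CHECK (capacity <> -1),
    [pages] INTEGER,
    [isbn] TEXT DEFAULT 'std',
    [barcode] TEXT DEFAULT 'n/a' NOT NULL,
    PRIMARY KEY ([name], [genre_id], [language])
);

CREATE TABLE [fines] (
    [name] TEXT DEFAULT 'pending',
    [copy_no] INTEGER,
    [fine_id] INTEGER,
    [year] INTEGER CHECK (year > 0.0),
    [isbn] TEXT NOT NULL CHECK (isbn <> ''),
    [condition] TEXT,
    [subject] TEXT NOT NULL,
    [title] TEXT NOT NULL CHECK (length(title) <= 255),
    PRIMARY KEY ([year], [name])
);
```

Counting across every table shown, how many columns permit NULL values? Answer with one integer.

19

authors: 4 nullable (name, address, year, floor — PK (author_id) and explicit NOT NULL columns excluded).
shelves: 3 nullable (copy_no, shelf_id, fee — PK (format, email, due_date) and explicit NOT NULL columns excluded).
copies: 4 nullable (phone, subject, rating, year — PK (copy_id) and explicit NOT NULL columns excluded).
genres: 5 nullable (title, year, capacity, pages, isbn — PK (name, genre_id, language) and explicit NOT NULL columns excluded).
fines: 3 nullable (copy_no, fine_id, condition — PK (year, name) and explicit NOT NULL columns excluded).
Total: 4 + 3 + 4 + 5 + 3 = 19.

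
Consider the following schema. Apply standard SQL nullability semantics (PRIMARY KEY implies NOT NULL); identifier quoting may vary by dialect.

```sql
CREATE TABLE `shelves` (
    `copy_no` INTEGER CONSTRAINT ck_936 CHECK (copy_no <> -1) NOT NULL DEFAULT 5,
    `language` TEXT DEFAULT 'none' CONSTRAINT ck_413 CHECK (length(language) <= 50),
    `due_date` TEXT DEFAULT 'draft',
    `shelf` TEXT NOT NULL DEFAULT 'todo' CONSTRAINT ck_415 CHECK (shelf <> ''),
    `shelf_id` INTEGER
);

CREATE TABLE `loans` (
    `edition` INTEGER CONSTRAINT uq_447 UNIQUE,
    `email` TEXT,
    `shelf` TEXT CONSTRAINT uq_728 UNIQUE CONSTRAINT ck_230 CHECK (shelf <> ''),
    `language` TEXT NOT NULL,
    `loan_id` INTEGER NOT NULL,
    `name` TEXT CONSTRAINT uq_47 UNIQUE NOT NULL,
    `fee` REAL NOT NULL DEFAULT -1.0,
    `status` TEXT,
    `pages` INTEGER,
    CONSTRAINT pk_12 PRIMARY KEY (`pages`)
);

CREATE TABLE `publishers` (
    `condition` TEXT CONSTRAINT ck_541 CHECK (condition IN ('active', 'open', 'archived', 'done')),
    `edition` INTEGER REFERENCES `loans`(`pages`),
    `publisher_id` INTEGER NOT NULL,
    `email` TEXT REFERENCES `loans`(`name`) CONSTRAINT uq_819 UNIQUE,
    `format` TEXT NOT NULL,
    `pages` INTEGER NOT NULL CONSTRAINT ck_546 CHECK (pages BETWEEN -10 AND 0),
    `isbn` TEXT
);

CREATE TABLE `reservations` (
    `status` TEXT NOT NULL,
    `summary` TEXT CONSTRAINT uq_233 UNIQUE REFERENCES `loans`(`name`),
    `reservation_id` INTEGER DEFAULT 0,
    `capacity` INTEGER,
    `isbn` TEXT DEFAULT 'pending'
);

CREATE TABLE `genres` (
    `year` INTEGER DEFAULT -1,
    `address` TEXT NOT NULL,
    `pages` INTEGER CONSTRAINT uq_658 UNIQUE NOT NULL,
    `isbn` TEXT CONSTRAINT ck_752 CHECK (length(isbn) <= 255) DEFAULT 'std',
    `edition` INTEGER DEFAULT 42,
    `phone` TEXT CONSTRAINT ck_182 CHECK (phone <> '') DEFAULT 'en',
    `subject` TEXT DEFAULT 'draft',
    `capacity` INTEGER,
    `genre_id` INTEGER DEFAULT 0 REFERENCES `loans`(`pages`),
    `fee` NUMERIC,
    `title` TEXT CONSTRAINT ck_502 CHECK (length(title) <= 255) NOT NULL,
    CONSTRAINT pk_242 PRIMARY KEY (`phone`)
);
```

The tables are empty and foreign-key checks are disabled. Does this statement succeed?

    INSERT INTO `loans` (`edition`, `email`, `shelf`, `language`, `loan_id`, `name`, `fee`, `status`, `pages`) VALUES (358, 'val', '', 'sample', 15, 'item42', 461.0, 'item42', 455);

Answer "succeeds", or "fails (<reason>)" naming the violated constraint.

fails (CHECK on shelf)

The value '' for shelf violates CHECK (shelf <> '').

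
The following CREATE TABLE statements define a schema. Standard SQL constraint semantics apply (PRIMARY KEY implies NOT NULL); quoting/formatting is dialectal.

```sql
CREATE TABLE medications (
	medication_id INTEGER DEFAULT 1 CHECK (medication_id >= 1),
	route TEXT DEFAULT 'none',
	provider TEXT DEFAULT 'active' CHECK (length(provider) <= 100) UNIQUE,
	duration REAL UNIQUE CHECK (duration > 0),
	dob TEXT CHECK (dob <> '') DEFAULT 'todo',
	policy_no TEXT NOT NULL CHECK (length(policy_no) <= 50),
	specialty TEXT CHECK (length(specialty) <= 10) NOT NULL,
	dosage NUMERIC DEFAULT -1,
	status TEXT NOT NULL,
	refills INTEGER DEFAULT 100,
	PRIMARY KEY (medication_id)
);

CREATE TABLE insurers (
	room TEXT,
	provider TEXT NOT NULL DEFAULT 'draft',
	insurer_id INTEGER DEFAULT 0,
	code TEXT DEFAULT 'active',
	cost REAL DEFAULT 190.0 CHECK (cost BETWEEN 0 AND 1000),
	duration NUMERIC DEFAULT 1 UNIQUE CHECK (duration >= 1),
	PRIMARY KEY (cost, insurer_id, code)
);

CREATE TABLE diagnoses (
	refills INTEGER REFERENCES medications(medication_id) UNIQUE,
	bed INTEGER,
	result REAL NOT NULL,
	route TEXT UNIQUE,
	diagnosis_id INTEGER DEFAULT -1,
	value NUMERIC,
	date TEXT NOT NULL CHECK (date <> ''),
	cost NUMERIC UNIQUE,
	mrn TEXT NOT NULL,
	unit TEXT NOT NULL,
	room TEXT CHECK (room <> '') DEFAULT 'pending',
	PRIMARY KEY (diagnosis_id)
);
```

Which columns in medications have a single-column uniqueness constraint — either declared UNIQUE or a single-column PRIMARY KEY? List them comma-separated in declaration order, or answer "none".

- medication_id: single-column PRIMARY KEY → unique.
- route: no UNIQUE or single-column PK constraint.
- provider: declared UNIQUE → unique.
- duration: declared UNIQUE → unique.
- dob: no UNIQUE or single-column PK constraint.
- policy_no: no UNIQUE or single-column PK constraint.
- specialty: no UNIQUE or single-column PK constraint.
- dosage: no UNIQUE or single-column PK constraint.
- status: no UNIQUE or single-column PK constraint.
- refills: no UNIQUE or single-column PK constraint.

medication_id, provider, duration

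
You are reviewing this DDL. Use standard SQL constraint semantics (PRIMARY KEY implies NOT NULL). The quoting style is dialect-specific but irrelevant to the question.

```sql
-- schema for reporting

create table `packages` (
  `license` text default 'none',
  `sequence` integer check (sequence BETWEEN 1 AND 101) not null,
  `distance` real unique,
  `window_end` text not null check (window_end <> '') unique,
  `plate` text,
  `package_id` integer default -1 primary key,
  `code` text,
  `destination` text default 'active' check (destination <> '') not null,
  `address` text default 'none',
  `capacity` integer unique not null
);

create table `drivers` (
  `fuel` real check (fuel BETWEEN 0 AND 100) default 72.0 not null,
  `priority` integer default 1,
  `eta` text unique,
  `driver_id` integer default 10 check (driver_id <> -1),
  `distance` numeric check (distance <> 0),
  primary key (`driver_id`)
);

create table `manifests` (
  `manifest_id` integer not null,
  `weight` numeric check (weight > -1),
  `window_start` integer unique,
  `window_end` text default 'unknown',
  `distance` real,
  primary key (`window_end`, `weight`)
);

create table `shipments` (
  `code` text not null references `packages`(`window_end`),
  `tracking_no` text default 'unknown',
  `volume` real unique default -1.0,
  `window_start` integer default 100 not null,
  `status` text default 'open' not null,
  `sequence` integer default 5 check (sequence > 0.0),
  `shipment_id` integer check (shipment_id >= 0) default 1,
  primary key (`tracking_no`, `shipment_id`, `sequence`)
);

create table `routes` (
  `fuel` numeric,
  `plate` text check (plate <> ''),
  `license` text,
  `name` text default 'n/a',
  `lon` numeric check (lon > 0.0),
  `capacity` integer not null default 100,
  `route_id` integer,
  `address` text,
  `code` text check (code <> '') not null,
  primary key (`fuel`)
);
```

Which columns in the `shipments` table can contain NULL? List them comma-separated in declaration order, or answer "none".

- code: declared NOT NULL → not nullable.
- tracking_no: part of the PRIMARY KEY, which implies NOT NULL → not nullable.
- volume: UNIQUE does not imply NOT NULL → nullable.
- window_start: declared NOT NULL → not nullable.
- status: declared NOT NULL → not nullable.
- sequence: part of the PRIMARY KEY, which implies NOT NULL → not nullable.
- shipment_id: part of the PRIMARY KEY, which implies NOT NULL → not nullable.

volume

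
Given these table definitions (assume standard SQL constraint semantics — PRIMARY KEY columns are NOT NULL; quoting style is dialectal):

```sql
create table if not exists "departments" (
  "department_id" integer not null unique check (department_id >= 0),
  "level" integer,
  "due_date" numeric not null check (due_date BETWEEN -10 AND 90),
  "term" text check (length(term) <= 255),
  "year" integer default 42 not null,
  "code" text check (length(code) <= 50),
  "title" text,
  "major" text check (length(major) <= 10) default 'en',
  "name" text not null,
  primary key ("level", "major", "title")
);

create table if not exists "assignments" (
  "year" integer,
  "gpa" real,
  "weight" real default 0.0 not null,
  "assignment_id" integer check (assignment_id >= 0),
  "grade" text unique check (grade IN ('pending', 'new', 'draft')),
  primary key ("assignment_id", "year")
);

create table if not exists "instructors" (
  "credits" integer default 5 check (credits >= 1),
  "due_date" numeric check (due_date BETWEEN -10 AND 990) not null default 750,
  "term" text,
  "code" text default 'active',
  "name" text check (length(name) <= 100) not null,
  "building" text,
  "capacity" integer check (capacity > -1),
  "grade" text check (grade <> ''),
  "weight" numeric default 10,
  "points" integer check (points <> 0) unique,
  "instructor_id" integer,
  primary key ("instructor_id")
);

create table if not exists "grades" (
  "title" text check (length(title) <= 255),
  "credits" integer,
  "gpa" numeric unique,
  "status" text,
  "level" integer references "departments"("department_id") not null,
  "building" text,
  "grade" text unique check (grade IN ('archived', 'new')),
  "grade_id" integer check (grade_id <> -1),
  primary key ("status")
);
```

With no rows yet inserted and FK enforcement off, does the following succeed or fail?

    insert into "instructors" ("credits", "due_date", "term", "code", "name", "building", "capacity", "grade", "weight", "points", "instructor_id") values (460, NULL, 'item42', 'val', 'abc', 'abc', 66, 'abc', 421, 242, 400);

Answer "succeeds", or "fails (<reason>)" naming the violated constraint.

fails (NOT NULL on due_date)

due_date is explicitly set to NULL, but due_date is declared NOT NULL.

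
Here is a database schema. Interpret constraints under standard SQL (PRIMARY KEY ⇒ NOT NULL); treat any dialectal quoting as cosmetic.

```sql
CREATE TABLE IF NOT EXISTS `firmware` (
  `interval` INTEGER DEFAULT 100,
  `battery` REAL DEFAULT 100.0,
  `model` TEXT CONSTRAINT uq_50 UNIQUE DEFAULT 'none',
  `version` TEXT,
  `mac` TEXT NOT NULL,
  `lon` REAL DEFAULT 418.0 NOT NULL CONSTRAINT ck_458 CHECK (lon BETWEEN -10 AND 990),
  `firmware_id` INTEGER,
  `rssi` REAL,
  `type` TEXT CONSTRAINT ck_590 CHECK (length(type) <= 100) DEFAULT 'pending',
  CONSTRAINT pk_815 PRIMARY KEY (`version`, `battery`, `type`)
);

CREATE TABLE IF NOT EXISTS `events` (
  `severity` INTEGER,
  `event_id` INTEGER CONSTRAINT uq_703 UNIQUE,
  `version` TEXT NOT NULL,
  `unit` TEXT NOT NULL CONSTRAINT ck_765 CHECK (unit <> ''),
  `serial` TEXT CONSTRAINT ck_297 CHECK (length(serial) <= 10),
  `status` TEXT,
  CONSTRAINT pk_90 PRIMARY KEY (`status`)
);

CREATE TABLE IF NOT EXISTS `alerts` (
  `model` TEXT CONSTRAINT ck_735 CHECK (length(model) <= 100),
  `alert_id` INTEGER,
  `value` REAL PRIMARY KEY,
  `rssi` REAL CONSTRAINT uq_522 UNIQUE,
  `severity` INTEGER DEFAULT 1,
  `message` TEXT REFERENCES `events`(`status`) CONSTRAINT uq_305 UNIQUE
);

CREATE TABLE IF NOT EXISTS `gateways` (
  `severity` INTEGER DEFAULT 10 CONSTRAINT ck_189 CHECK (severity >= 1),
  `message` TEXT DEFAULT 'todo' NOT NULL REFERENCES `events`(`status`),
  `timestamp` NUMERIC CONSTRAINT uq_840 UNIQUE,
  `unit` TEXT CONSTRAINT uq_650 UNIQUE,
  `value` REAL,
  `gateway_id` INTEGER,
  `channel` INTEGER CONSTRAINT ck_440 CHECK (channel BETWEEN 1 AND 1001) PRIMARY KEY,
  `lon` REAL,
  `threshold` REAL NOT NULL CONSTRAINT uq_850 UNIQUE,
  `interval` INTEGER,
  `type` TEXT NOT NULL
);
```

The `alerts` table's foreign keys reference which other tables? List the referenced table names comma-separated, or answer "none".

events

- message REFERENCES events(status).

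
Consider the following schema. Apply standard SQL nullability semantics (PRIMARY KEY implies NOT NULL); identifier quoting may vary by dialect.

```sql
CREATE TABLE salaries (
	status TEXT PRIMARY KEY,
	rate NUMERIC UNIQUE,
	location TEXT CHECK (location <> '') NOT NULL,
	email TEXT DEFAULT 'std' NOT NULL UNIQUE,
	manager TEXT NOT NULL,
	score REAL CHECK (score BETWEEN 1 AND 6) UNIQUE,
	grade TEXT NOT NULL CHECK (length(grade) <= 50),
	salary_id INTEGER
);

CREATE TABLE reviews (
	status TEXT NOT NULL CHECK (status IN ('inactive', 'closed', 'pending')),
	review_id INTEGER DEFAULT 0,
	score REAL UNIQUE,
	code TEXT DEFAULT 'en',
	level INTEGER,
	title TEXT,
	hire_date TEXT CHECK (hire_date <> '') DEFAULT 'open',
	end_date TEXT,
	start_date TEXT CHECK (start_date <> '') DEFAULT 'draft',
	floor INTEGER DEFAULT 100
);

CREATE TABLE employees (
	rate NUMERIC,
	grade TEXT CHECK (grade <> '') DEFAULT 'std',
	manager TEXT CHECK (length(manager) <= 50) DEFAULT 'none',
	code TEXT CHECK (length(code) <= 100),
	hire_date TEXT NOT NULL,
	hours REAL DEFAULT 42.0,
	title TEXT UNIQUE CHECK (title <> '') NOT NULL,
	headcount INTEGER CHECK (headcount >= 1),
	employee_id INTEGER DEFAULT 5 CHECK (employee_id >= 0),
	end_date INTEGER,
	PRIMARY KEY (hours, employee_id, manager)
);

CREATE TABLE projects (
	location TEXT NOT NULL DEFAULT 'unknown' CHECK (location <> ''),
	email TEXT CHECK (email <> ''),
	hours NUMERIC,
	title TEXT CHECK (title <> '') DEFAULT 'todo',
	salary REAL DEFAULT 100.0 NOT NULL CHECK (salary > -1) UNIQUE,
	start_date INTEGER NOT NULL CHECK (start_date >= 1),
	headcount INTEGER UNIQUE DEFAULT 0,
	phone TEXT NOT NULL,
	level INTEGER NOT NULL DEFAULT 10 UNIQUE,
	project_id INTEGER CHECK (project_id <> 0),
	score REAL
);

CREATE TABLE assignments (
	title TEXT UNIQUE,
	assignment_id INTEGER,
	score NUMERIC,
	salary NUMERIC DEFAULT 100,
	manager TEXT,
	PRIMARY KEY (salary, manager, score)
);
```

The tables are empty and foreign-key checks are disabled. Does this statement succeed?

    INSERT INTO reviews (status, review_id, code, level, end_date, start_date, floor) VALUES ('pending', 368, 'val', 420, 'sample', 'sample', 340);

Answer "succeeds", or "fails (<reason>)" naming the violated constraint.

NOT NULL columns: status is supplied.
CHECK constraints: 'pending' satisfies (status IN ('inactive', 'closed', 'pending')); 'sample' satisfies (start_date <> '').
No constraint is violated.

succeeds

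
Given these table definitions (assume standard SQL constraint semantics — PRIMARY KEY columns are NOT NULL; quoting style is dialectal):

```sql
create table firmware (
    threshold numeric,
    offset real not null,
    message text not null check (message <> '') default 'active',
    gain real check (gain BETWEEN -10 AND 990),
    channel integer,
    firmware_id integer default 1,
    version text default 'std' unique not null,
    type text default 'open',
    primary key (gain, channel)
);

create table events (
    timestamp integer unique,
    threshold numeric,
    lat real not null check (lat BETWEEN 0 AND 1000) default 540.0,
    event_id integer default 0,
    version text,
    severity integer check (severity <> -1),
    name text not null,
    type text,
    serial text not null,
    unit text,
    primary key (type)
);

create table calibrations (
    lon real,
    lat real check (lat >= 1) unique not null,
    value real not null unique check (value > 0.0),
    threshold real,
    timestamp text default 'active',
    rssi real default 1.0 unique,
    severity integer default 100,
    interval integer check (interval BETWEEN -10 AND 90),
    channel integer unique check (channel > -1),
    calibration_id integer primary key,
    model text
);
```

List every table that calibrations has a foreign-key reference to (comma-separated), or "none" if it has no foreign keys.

No column in calibrations has a REFERENCES clause.

none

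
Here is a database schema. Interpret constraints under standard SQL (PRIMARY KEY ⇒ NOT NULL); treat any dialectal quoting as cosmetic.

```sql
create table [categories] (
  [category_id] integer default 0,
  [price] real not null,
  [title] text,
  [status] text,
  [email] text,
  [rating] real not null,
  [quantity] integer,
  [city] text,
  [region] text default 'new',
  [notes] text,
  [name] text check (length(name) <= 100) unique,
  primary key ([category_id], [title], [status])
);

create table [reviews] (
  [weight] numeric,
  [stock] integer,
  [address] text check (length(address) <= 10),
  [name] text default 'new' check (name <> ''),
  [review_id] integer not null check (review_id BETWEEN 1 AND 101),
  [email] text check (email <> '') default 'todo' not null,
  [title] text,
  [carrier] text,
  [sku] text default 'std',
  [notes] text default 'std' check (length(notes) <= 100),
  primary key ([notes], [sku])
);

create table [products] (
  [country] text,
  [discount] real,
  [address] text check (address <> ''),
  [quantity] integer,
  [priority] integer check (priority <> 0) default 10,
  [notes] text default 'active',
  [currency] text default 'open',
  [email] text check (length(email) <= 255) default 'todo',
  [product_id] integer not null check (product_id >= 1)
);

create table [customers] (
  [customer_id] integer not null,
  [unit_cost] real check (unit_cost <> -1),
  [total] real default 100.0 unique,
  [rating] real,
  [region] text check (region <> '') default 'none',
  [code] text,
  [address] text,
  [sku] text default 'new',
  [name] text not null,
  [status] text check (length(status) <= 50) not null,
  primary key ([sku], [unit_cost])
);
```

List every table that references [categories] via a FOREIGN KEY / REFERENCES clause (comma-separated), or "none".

none

No REFERENCES clause anywhere in the schema names categories.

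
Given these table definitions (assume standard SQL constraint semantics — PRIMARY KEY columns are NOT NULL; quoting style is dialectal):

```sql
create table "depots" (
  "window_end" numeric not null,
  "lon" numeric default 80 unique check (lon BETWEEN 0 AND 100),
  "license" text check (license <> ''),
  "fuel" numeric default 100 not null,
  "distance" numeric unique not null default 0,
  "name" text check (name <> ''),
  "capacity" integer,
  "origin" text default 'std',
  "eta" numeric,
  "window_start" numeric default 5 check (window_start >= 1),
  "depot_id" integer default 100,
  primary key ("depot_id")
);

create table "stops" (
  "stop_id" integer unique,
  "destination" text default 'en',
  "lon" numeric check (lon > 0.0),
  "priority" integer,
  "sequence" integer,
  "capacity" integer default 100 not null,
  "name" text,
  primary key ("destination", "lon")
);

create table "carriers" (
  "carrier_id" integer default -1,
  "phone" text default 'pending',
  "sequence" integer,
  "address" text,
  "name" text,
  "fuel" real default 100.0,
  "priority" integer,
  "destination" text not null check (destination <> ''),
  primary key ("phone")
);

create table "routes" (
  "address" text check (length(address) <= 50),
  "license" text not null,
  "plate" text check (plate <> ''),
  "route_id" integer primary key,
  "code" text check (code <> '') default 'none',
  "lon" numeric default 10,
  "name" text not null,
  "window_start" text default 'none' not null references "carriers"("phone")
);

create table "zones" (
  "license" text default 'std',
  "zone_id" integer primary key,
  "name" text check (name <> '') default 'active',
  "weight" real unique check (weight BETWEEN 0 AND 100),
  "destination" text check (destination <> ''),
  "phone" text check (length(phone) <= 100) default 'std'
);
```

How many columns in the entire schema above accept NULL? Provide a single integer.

26

depots: 7 nullable (lon, license, name, capacity, origin, eta, window_start — PK (depot_id) and explicit NOT NULL columns excluded).
stops: 4 nullable (stop_id, priority, sequence, name — PK (destination, lon) and explicit NOT NULL columns excluded).
carriers: 6 nullable (carrier_id, sequence, address, name, fuel, priority — PK (phone) and explicit NOT NULL columns excluded).
routes: 4 nullable (address, plate, code, lon — PK (route_id) and explicit NOT NULL columns excluded).
zones: 5 nullable (license, name, weight, destination, phone — PK (zone_id) and explicit NOT NULL columns excluded).
Total: 7 + 4 + 6 + 4 + 5 = 26.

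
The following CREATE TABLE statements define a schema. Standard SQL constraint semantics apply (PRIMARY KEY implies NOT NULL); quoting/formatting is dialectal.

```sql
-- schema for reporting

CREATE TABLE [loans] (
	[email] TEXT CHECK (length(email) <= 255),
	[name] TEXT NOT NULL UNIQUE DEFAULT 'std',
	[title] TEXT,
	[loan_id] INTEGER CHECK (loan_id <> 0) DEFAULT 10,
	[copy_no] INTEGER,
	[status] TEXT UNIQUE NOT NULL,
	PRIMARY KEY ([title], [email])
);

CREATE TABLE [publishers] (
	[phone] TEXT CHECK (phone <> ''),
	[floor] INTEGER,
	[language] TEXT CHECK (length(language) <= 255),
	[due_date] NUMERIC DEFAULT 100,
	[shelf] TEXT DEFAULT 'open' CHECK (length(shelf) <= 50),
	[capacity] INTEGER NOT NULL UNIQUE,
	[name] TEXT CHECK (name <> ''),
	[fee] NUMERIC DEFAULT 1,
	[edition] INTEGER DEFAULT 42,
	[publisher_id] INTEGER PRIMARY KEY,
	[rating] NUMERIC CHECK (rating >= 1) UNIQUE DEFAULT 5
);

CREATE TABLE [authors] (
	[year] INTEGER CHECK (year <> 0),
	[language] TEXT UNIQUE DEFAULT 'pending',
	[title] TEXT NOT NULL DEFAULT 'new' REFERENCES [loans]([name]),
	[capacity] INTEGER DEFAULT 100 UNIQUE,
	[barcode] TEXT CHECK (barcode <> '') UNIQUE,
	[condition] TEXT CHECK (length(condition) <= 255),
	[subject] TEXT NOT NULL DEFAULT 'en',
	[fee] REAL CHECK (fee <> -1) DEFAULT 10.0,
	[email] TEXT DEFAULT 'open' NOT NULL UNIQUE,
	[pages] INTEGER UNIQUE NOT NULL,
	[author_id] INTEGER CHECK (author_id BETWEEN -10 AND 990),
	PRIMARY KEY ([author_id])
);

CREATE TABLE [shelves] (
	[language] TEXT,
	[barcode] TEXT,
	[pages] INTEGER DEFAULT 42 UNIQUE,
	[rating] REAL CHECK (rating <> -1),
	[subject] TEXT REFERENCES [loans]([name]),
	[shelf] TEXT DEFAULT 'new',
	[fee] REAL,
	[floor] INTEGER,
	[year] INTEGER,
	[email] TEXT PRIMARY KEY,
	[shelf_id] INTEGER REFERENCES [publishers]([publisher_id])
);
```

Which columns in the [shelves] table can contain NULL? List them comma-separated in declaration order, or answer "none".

- language: no NOT NULL constraint applies → nullable.
- barcode: no NOT NULL constraint applies → nullable.
- pages: UNIQUE does not imply NOT NULL → nullable.
- rating: CHECK does not forbid NULL (a CHECK constraint passes when its expression is NULL) → nullable.
- subject: a foreign key column may be NULL unless separately constrained → nullable.
- shelf: DEFAULT only fills an omitted column; an explicit NULL is still allowed → nullable.
- fee: no NOT NULL constraint applies → nullable.
- floor: no NOT NULL constraint applies → nullable.
- year: no NOT NULL constraint applies → nullable.
- email: part of the PRIMARY KEY, which implies NOT NULL → not nullable.
- shelf_id: a foreign key column may be NULL unless separately constrained → nullable.

language, barcode, pages, rating, subject, shelf, fee, floor, year, shelf_id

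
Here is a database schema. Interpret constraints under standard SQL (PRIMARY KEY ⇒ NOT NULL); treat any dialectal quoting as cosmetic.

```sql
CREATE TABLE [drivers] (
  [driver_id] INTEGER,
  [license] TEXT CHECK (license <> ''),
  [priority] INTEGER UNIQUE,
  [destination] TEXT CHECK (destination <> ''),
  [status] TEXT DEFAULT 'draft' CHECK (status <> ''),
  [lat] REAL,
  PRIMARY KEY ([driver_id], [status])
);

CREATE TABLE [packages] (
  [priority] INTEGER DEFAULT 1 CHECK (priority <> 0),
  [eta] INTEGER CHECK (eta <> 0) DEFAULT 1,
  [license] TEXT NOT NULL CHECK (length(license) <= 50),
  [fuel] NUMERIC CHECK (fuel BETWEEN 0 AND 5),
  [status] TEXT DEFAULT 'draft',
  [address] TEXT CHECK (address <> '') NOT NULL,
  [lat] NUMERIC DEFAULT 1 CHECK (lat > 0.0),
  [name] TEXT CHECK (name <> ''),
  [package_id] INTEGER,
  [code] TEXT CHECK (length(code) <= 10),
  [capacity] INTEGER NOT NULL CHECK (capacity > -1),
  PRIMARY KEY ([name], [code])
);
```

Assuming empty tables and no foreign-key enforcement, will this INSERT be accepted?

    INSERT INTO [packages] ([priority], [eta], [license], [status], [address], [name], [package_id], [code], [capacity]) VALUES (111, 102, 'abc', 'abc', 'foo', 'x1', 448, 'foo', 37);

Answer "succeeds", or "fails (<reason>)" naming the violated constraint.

NOT NULL columns: address is supplied; capacity is supplied; code is supplied; license is supplied; name is supplied.
CHECK constraints: 111 satisfies (priority <> 0); 102 satisfies (eta <> 0); 'abc' satisfies (length(license) <= 50); 'foo' satisfies (address <> ''); 'x1' satisfies (name <> ''); 'foo' satisfies (length(code) <= 10); 37 satisfies (capacity > -1).
No constraint is violated.

succeeds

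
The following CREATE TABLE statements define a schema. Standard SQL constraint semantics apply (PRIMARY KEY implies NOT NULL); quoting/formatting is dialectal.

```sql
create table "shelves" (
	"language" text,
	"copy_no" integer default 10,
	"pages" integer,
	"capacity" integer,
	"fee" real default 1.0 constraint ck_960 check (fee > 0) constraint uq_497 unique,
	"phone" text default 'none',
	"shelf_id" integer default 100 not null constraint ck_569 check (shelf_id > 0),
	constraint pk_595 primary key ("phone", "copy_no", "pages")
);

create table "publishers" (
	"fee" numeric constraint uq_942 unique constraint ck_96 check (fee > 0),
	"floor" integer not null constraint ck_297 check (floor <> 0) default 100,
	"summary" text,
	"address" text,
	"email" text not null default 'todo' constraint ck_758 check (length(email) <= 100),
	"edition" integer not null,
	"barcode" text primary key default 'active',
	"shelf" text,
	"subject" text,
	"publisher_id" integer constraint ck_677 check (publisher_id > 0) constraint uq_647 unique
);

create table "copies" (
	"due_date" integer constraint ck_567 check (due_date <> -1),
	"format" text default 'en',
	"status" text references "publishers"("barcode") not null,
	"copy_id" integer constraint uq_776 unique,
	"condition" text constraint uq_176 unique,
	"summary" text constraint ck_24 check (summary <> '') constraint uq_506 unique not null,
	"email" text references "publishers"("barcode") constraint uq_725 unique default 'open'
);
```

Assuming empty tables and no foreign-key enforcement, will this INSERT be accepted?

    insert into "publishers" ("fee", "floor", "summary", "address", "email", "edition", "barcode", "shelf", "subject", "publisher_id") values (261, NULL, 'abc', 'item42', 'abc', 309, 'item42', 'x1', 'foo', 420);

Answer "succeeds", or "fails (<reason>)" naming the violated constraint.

floor is explicitly set to NULL, but floor is declared NOT NULL.

fails (NOT NULL on floor)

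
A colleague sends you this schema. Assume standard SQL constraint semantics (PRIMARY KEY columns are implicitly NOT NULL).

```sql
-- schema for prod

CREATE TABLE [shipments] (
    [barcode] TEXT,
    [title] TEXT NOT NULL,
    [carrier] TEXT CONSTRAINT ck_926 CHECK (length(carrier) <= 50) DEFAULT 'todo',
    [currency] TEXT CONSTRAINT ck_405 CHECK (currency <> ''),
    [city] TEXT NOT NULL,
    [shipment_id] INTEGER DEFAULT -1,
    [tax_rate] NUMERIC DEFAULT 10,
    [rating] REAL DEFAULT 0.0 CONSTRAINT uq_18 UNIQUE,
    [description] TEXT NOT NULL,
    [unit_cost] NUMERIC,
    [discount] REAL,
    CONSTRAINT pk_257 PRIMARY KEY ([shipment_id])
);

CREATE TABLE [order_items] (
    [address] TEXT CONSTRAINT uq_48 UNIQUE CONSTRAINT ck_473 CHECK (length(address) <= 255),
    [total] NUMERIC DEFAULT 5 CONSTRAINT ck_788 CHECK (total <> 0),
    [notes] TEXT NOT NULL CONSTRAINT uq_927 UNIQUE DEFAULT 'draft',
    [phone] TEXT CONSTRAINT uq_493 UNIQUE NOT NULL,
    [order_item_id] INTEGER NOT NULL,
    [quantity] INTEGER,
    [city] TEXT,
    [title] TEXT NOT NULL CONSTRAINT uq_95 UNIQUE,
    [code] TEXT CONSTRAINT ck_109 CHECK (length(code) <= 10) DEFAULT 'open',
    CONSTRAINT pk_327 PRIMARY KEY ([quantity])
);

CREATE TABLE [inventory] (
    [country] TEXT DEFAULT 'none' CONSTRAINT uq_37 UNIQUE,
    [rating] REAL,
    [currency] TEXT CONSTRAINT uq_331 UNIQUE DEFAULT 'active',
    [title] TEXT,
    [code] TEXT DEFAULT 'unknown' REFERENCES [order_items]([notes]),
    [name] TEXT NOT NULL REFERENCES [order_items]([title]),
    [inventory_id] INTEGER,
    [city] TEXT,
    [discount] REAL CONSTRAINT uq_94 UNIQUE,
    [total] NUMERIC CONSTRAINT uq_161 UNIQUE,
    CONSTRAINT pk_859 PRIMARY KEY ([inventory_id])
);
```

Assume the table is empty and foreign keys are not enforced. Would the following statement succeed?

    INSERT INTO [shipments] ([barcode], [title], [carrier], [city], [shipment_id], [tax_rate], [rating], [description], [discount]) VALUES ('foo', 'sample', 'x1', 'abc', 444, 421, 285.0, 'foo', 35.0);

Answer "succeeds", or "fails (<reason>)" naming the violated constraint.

succeeds

NOT NULL columns: city is supplied; description is supplied; shipment_id is supplied; title is supplied.
CHECK constraints: 'x1' satisfies (length(carrier) <= 50).
No constraint is violated.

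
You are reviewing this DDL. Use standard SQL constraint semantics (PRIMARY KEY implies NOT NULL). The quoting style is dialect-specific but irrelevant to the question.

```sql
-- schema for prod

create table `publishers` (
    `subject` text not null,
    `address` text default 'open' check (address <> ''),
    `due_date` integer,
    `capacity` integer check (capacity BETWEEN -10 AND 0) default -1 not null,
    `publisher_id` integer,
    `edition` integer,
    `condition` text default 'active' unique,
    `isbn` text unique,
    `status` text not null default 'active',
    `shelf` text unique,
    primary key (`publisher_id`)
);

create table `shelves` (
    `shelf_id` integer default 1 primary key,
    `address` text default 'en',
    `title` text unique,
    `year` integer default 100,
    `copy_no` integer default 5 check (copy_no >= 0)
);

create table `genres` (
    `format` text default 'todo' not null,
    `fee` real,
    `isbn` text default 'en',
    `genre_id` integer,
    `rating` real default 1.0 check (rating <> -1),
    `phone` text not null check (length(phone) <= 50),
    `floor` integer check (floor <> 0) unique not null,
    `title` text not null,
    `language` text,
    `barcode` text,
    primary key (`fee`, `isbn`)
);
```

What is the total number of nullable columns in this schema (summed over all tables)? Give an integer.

publishers: 6 nullable (address, due_date, edition, condition, isbn, shelf — PK (publisher_id) and explicit NOT NULL columns excluded).
shelves: 4 nullable (address, title, year, copy_no — PK (shelf_id) and explicit NOT NULL columns excluded).
genres: 4 nullable (genre_id, rating, language, barcode — PK (fee, isbn) and explicit NOT NULL columns excluded).
Total: 6 + 4 + 4 = 14.

14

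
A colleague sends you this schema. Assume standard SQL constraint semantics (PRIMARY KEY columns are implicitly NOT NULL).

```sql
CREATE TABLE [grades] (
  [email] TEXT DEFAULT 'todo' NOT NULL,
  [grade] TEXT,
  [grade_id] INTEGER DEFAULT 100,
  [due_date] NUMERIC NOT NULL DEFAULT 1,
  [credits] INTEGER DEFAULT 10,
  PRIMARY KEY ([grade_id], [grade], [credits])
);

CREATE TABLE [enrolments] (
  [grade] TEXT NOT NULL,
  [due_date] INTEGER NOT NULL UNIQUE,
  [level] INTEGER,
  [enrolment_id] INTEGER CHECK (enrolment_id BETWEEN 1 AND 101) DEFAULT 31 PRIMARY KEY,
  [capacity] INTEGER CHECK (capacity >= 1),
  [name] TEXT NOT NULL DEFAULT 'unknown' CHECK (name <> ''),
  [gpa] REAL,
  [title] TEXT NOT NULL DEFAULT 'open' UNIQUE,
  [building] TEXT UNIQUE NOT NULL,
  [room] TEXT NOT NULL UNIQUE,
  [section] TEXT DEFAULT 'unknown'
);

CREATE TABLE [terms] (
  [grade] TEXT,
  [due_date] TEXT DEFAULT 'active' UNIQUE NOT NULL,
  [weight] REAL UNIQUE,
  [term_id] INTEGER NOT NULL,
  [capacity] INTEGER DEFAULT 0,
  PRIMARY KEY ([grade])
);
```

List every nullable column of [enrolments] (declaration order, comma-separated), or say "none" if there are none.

level, capacity, gpa, section

- grade: declared NOT NULL → not nullable.
- due_date: declared NOT NULL → not nullable.
- level: no NOT NULL constraint applies → nullable.
- enrolment_id: part of the PRIMARY KEY, which implies NOT NULL → not nullable.
- capacity: CHECK does not forbid NULL (a CHECK constraint passes when its expression is NULL) → nullable.
- name: declared NOT NULL → not nullable.
- gpa: no NOT NULL constraint applies → nullable.
- title: declared NOT NULL → not nullable.
- building: declared NOT NULL → not nullable.
- room: declared NOT NULL → not nullable.
- section: DEFAULT only fills an omitted column; an explicit NULL is still allowed → nullable.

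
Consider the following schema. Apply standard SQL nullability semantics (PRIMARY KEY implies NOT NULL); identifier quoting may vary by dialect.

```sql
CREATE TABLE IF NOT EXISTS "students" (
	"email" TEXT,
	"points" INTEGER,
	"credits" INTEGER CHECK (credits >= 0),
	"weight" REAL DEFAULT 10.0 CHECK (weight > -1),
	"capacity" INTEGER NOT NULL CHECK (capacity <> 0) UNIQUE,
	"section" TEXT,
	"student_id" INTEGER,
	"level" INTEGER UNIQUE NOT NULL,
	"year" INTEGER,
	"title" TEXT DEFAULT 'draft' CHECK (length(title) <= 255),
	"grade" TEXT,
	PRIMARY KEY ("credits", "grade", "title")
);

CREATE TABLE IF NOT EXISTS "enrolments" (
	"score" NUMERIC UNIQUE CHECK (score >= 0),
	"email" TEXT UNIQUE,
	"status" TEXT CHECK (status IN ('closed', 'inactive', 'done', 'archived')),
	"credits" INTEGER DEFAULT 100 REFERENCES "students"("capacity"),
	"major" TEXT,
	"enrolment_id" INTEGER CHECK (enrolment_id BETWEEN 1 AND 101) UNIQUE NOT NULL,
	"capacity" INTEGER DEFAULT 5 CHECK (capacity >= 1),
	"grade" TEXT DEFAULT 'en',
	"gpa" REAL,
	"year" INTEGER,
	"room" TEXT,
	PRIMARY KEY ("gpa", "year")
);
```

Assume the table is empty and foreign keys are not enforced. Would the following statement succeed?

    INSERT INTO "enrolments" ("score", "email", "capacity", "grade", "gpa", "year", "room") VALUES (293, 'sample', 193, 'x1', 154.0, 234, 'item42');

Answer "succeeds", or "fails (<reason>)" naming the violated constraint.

fails (NOT NULL on enrolment_id)

enrolment_id is omitted from the column list and has no DEFAULT, so it would receive NULL.
But enrolment_id is declared NOT NULL.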